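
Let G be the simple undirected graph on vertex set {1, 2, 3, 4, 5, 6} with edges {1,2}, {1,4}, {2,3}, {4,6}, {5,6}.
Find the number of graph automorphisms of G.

The degree sequence is [2, 2, 1, 2, 1, 2]; the two degree-1 vertices 3 and 5 are the ends of a path, so G = P_6. A path has exactly one nontrivial symmetry — reversal — giving Aut(G) of order 2.

2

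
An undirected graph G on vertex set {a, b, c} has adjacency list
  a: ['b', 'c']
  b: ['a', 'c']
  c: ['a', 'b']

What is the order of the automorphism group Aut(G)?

6

Every vertex has degree 2, so G is the complete graph K_3. Any permutation of the 3 vertices preserves K_3, so Aut(K_3) = S_3 of order 3! = 6.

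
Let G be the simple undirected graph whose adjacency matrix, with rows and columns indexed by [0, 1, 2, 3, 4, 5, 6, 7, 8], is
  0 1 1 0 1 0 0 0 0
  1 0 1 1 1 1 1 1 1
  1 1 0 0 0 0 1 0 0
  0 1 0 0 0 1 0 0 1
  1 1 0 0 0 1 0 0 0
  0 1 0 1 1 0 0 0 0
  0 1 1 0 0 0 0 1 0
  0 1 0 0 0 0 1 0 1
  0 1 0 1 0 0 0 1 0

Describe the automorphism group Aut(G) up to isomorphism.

Vertex 1 is the unique vertex of degree 8; the remaining 8 vertices each have degree 3 and induce a cycle, so G is the wheel on 9 vertices with hub 1. Every automorphism fixes the hub and acts on the rim 8-cycle, so Aut(G) ≅ Aut(C_8) = D_8 of order 16.

D_8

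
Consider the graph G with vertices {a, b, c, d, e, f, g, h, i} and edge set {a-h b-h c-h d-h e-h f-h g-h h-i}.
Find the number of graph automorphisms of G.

40320

Vertex h has degree 8 and every other vertex has degree 1, so G is the star K_{1,8} with centre h. Any automorphism fixes the centre and permutes the 8 leaves freely, so Aut(G) ≅ S_8 of order 8! = 40320.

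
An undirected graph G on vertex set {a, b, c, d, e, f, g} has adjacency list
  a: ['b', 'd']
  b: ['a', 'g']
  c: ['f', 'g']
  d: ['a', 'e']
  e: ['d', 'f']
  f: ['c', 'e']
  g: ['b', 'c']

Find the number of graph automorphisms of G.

14

Every vertex has degree 2 and the graph is connected, so G is the 7-cycle C_7. The automorphisms of the 7-cycle are exactly the symmetries of a regular 7-gon: the dihedral group D_7, |D_7| = 14.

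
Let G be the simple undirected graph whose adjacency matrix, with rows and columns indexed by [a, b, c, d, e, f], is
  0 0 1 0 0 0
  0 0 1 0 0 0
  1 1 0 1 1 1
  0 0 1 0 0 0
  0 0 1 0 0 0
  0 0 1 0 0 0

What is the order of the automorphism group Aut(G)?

120

Vertex c has degree 5 and every other vertex has degree 1, so G is the star K_{1,5} with centre c. Any automorphism fixes the centre and permutes the 5 leaves freely, so Aut(G) ≅ S_5 of order 5! = 120.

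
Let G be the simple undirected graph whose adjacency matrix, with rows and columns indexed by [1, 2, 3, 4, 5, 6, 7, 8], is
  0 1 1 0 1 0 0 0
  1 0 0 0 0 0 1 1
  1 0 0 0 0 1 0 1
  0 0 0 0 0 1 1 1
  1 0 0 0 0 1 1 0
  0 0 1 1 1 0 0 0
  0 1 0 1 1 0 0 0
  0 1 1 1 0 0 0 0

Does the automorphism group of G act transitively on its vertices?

G is 3-regular and bipartite on 2^3 = 8 vertices with girth 4; it is the hypercube graph Q_3. Aut(Q_3) consists of the signed permutations of the 3 coordinate axes: 3! permutations times 2^3 sign flips, so |Aut| = 2^3·3! = 48. Under this action every vertex can be carried to every other, so G is vertex-transitive.

Yes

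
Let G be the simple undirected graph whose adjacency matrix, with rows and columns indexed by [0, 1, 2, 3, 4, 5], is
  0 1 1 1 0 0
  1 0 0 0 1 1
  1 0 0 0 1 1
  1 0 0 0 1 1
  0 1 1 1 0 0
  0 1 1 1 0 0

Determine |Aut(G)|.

72

G is 3-regular and bipartite with parts {1, 2, 3} and {0, 4, 5} (each part is independent and every cross-pair is an edge), so G = K_{3,3}. Aut(K_{3,3}) is the wreath product S_3 ≀ Z_2: permute within each part, then optionally swap the parts; |Aut| = 2·(3!)² = 72.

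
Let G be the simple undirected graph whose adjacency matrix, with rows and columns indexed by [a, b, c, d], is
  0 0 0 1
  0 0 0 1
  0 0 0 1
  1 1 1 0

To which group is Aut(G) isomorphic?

S_3

Vertex d has degree 3 and every other vertex has degree 1, so G is the star K_{1,3} with centre d. Any automorphism fixes the centre and permutes the 3 leaves freely, so Aut(G) ≅ S_3 of order 3! = 6.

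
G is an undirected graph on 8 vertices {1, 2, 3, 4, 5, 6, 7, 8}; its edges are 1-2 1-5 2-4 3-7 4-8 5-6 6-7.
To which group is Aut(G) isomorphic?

C_2

The degree sequence is [2, 2, 1, 2, 2, 2, 2, 1]; the two degree-1 vertices 3 and 8 are the ends of a path, so G = P_8. The only nontrivial automorphism of a path is the end-to-end reflection, so Aut(G) ≅ Z_2.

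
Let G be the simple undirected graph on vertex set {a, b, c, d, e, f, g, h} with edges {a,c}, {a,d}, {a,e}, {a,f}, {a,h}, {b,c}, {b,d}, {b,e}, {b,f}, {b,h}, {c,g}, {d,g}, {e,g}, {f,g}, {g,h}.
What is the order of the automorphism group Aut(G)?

The vertices split by degree into {a, b, g} (degree 5) and {c, d, e, f, h} (degree 3); every edge runs between the two parts, so G is the complete bipartite graph K_{3,5}. The parts have unequal sizes, so no automorphism swaps them; each part is permuted independently, giving S_5 × S_3 of order 5!·3! = 720.

720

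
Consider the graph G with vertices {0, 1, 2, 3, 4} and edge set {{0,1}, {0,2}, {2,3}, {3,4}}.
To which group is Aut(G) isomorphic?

C_2

The degree sequence is [2, 1, 2, 2, 1]; the two degree-1 vertices 1 and 4 are the ends of a path, so G = P_5. The only nontrivial automorphism of a path is the end-to-end reflection, so Aut(G) ≅ Z_2.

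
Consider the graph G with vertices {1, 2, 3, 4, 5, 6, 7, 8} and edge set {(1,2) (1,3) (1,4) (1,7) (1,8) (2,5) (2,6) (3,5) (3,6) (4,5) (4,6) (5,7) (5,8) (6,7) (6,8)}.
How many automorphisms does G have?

The vertices split by degree into {1, 5, 6} (degree 5) and {2, 3, 4, 7, 8} (degree 3); every edge runs between the two parts, so G is the complete bipartite graph K_{3,5}. Automorphisms preserve the bipartition setwise (since the parts differ in size) and act as S_3 × S_5 within it; |Aut| = 720.

720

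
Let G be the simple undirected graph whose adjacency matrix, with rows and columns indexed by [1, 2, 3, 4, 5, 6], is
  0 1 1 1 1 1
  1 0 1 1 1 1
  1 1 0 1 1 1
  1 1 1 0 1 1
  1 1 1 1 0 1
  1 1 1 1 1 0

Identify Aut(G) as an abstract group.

All 6 vertices are pairwise adjacent: G = K_6. Every bijection on the vertex set is an automorphism of K_6; hence Aut(K_6) ≅ S_6, order 720.

the symmetric group on 6 letters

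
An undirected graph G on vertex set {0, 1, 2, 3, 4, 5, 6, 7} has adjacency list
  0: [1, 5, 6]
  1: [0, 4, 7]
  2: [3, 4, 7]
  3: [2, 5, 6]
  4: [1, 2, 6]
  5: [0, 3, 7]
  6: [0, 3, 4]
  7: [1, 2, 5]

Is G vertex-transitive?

G is 3-regular and bipartite on 2^3 = 8 vertices with girth 4; it is the hypercube graph Q_3. The symmetry group of the 3-cube is the hyperoctahedral group B_3 = Z_2 ≀ S_3, of order 2^3·3! = 48. This group acts transitively on the 8 vertices.

Yes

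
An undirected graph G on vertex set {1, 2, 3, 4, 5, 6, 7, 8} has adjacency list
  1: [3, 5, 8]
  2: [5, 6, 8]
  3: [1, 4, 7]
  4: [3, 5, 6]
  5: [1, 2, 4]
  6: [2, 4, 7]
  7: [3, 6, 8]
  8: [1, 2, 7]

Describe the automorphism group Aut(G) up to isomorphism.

G is 3-regular and bipartite on 2^3 = 8 vertices with girth 4; it is the hypercube graph Q_3. The symmetry group of the 3-cube is the hyperoctahedral group B_3 = Z_2 ≀ S_3, of order 2^3·3! = 48.

Z_2^3 ⋊ S_3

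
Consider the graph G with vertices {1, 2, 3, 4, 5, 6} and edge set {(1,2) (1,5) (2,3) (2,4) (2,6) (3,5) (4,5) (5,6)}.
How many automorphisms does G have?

The vertices split by degree into {2, 5} (degree 4) and {1, 3, 4, 6} (degree 2); every edge runs between the two parts, so G is the complete bipartite graph K_{2,4}. The parts have unequal sizes, so no automorphism swaps them; each part is permuted independently, giving S_2 × S_4 of order 2!·4! = 48.

48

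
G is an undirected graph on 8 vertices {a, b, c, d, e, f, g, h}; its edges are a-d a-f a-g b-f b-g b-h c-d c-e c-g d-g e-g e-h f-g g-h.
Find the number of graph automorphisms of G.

Vertex g is the unique vertex of degree 7; the remaining 7 vertices each have degree 3 and induce a cycle, so G is the wheel on 8 vertices with hub g. Every automorphism fixes the hub and acts on the rim 7-cycle, so Aut(G) ≅ Aut(C_7) = D_7 of order 14.

14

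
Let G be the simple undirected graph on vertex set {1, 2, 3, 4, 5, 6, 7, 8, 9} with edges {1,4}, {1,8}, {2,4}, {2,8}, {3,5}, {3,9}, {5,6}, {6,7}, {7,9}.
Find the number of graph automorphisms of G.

80

G has two connected components, {3, 5, 6, 7, 9} and {1, 2, 4, 8}; each is 2-regular, so G = C_5 ⊔ C_4. No automorphism exchanges components of different sizes, hence Aut(G) is the direct product D_5 × D_4, order 80.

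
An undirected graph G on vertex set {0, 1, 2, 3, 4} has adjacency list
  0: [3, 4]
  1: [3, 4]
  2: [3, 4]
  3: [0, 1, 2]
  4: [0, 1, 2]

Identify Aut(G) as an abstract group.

S_3 × S_2

The vertices split by degree into {3, 4} (degree 3) and {0, 1, 2} (degree 2); every edge runs between the two parts, so G is the complete bipartite graph K_{2,3}. The parts have unequal sizes, so no automorphism swaps them; each part is permuted independently, giving S_3 × S_2 of order 3!·2! = 12.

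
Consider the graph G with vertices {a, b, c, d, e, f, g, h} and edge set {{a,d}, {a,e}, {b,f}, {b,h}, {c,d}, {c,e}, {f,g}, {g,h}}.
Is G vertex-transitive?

Yes

G has two connected components, {b, f, g, h} and {a, c, d, e}; each is 2-regular, so G = C_4 ⊔ C_4. With two isomorphic components, Aut(G) = Aut(C_4) ≀ S_2 = (D_4 × D_4) ⋊ Z_2: permute each cycle by D_4, then optionally swap the two cycles. Order 2·(2·4)² = 128. This group acts transitively on the 8 vertices.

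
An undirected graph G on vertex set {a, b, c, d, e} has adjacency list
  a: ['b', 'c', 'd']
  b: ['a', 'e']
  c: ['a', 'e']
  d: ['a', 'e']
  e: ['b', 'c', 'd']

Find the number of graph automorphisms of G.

12

The vertices split by degree into {a, e} (degree 3) and {b, c, d} (degree 2); every edge runs between the two parts, so G is the complete bipartite graph K_{2,3}. Automorphisms preserve the bipartition setwise (since the parts differ in size) and act as S_2 × S_3 within it; |Aut| = 12.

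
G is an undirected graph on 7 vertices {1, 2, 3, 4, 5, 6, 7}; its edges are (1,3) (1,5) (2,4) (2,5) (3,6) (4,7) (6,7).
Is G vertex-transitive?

G is 2-regular and connected on 7 vertices, i.e. the cycle C_7. C_7 has 7 rotations and 7 reflections, so Aut(C_7) ≅ D_7 of order 14. This group acts transitively on the 7 vertices.

Yes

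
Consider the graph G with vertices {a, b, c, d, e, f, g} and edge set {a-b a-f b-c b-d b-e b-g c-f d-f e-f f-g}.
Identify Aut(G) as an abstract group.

The vertices split by degree into {b, f} (degree 5) and {a, c, d, e, g} (degree 2); every edge runs between the two parts, so G is the complete bipartite graph K_{2,5}. Automorphisms preserve the bipartition setwise (since the parts differ in size) and act as S_2 × S_5 within it; |Aut| = 240.

S_2 × S_5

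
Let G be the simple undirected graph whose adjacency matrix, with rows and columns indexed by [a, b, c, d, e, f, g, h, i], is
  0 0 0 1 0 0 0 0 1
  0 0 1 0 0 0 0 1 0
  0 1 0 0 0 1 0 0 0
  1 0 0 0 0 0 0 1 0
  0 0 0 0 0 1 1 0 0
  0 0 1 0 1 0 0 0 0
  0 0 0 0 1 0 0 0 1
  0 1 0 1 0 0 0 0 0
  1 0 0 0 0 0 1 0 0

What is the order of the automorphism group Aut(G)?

Every vertex has degree 2 and the graph is connected, so G is the 9-cycle C_9. C_9 has 9 rotations and 9 reflections, so Aut(C_9) ≅ D_9 of order 18.

18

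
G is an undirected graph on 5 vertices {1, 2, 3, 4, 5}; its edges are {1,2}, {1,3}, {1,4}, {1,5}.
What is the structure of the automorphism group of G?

Vertex 1 has degree 4 and every other vertex has degree 1, so G is the star K_{1,4} with centre 1. Any automorphism fixes the centre and permutes the 4 leaves freely, so Aut(G) ≅ S_4 of order 4! = 24.

the symmetric group on 4 letters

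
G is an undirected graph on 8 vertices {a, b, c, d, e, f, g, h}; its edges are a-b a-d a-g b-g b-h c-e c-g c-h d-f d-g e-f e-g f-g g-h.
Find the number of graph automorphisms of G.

Vertex g is the unique vertex of degree 7; the remaining 7 vertices each have degree 3 and induce a cycle, so G is the wheel on 8 vertices with hub g. Every automorphism fixes the hub and acts on the rim 7-cycle, so Aut(G) ≅ Aut(C_7) = D_7 of order 14.

14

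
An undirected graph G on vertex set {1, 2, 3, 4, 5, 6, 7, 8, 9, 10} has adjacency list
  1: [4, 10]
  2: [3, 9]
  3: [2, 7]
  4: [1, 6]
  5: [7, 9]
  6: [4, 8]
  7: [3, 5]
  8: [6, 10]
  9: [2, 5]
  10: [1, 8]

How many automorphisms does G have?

200

G has two connected components, {2, 3, 5, 7, 9} and {1, 4, 6, 8, 10}; each is 2-regular, so G = C_5 ⊔ C_5. With two isomorphic components, Aut(G) = Aut(C_5) ≀ S_2 = (D_5 × D_5) ⋊ Z_2: permute each cycle by D_5, then optionally swap the two cycles. Order 2·(2·5)² = 200.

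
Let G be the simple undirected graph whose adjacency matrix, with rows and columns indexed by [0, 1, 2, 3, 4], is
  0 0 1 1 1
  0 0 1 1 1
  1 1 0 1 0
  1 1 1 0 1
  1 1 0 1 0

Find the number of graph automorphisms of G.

8

Vertex 3 is the unique vertex of degree 4; the remaining 4 vertices each have degree 3 and induce a cycle, so G is the wheel on 5 vertices with hub 3. With the hub fixed, the remaining symmetry is that of the rim cycle C_4, giving the dihedral group D_4.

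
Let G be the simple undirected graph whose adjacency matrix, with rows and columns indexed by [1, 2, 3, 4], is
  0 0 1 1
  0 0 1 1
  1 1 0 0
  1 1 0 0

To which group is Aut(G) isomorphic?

D_4

G is 2-regular and connected on 4 vertices, i.e. the cycle C_4. C_4 has 4 rotations and 4 reflections, so Aut(C_4) ≅ D_4 of order 8.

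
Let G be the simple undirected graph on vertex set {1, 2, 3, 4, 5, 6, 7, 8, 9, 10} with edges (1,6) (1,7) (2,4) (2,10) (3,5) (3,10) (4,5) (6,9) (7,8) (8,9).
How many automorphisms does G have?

200

G has two connected components, {2, 3, 4, 5, 10} and {1, 6, 7, 8, 9}; each is 2-regular, so G = C_5 ⊔ C_5. Aut of a disjoint union of two copies of C_5 is the wreath product D_5 ≀ Z_2, of order 2·10² = 200.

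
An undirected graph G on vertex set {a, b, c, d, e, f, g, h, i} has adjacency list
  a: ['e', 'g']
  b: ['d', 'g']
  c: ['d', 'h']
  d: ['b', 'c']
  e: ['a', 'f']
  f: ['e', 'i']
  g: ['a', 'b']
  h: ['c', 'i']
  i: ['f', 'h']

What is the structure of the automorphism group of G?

Every vertex has degree 2 and the graph is connected, so G is the 9-cycle C_9. The automorphisms of the 9-cycle are exactly the symmetries of a regular 9-gon: the dihedral group D_9, |D_9| = 18.

the dihedral group of order 18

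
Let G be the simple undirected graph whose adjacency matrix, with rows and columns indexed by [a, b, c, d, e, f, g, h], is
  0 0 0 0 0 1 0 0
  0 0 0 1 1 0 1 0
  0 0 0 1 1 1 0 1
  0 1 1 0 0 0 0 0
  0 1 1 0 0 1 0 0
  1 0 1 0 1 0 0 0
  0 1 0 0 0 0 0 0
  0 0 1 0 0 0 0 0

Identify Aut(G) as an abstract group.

{e}

The degree sequence is [1, 3, 4, 2, 3, 3, 1, 1]. Checking the degree-preserving permutations of the vertex set shows that none except the identity preserves every edge, so Aut(G) is trivial.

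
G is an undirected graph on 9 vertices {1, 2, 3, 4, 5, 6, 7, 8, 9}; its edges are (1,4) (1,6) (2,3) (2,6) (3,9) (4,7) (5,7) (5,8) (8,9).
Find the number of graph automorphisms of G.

18

Every vertex has degree 2 and the graph is connected, so G is the 9-cycle C_9. C_9 has 9 rotations and 9 reflections, so Aut(C_9) ≅ D_9 of order 18.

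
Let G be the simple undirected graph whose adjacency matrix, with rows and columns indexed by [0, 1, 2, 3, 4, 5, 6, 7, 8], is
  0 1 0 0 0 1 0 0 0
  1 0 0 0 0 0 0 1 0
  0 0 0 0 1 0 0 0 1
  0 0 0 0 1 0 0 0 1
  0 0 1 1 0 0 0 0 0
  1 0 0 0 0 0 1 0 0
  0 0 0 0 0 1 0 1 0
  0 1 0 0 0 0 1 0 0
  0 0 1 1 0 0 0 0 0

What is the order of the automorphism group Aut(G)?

80

G has two connected components, {0, 1, 5, 6, 7} and {2, 3, 4, 8}; each is 2-regular, so G = C_5 ⊔ C_4. The components are non-isomorphic (different sizes), so Aut(G) = Aut(C_5) × Aut(C_4) = D_5 × D_4 of order 10·8 = 80.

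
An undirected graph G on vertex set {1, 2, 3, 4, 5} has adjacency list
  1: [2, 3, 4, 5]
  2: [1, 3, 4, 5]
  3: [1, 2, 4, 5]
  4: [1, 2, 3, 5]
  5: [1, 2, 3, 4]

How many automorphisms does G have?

All 5 vertices are pairwise adjacent: G = K_5. Any permutation of the 5 vertices preserves K_5, so Aut(K_5) = S_5 of order 5! = 120.

120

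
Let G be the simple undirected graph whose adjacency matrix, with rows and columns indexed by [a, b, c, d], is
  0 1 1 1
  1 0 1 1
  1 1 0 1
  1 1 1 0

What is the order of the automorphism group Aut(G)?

Every vertex has degree 3, so G is the complete graph K_4. Any permutation of the 4 vertices preserves K_4, so Aut(K_4) = S_4 of order 4! = 24.

24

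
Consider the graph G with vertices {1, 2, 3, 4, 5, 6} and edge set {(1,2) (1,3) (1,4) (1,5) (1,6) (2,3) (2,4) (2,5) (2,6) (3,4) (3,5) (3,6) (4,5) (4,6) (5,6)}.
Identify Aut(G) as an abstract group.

Every vertex has degree 5, so G is the complete graph K_6. Every bijection on the vertex set is an automorphism of K_6; hence Aut(K_6) ≅ S_6, order 720.

the symmetric group on 6 letters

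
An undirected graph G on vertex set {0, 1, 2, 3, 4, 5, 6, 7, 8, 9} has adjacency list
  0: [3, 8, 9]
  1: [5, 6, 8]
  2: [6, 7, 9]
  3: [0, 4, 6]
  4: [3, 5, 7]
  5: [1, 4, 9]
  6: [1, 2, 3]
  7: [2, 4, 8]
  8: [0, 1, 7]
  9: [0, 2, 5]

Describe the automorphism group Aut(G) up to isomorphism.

G is 3-regular on 10 vertices with no triangles and no 4-cycles (girth 5): this is the Petersen graph. Viewing the Petersen graph as the Kneser graph K(5,2) — vertices are 2-subsets of {1,…,5}, edges join disjoint pairs — its automorphisms are exactly the permutations of the 5-element set, so Aut ≅ S_5 of order 120.

S_5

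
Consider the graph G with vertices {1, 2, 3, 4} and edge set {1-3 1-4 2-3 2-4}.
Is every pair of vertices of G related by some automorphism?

Yes

G is 2-regular and bipartite on 2^2 = 4 vertices with girth 4; it is the hypercube graph Q_2. Aut(Q_2) consists of the signed permutations of the 2 coordinate axes: 2! permutations times 2^2 sign flips, so |Aut| = 2^2·2! = 8. This group acts transitively on the 4 vertices.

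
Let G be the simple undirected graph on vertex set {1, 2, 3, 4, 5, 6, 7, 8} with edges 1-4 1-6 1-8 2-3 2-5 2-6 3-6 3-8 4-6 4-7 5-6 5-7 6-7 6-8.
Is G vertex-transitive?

No

Vertex 6 is the only vertex of degree 7, so every automorphism fixes it; G is not vertex-transitive.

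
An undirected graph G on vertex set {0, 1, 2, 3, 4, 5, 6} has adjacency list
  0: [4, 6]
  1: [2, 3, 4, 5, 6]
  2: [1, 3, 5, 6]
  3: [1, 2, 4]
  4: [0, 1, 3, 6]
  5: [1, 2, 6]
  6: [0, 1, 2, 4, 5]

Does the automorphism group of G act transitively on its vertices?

Vertex 0 is the only vertex of degree 2, so every automorphism fixes it; G is not vertex-transitive.

No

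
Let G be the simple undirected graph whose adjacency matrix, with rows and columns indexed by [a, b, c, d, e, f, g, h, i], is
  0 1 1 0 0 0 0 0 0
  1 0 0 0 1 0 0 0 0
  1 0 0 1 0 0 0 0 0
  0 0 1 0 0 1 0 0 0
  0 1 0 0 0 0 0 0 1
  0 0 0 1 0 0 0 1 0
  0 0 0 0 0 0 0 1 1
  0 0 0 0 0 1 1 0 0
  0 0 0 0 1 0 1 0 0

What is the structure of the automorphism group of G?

the dihedral group of order 18

G is 2-regular and connected on 9 vertices, i.e. the cycle C_9. The automorphisms of the 9-cycle are exactly the symmetries of a regular 9-gon: the dihedral group D_9, |D_9| = 18.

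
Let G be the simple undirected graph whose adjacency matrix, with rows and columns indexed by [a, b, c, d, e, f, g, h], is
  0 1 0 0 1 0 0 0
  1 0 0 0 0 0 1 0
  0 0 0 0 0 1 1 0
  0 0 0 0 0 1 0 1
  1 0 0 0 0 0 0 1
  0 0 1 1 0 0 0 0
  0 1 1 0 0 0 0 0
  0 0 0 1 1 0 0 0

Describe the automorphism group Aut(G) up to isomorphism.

the dihedral group of order 16

G is 2-regular and connected on 8 vertices, i.e. the cycle C_8. The automorphisms of the 8-cycle are exactly the symmetries of a regular 8-gon: the dihedral group D_8, |D_8| = 16.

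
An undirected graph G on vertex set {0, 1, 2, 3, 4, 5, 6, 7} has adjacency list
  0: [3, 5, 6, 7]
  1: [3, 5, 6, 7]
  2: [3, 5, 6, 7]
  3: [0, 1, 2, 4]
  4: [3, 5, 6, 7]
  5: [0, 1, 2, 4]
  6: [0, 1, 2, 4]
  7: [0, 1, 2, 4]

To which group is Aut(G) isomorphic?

G is 4-regular and bipartite with parts {0, 1, 2, 4} and {3, 5, 6, 7} (each part is independent and every cross-pair is an edge), so G = K_{4,4}. Each part can be permuted independently (S_4 × S_4) and the two equal-size parts can also be swapped, giving (S_4 × S_4) ⋊ Z_2 of order 2·(4!)² = 1152.

(S_4 × S_4) ⋊ Z_2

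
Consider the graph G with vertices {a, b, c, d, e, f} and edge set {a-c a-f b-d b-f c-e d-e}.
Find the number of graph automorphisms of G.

12

G is 2-regular and connected on 6 vertices, i.e. the cycle C_6. The automorphisms of the 6-cycle are exactly the symmetries of a regular 6-gon: the dihedral group D_6, |D_6| = 12.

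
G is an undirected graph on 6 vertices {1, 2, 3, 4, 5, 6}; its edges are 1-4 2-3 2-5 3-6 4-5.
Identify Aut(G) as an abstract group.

C_2

The degree sequence is [1, 2, 2, 2, 2, 1]; the two degree-1 vertices 1 and 6 are the ends of a path, so G = P_6. The only nontrivial automorphism of a path is the end-to-end reflection, so Aut(G) ≅ Z_2.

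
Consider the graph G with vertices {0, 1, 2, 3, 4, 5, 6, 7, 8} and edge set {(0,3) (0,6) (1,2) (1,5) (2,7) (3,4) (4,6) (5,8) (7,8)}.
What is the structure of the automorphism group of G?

G has two connected components, {1, 2, 5, 7, 8} and {0, 3, 4, 6}; each is 2-regular, so G = C_5 ⊔ C_4. The components are non-isomorphic (different sizes), so Aut(G) = Aut(C_4) × Aut(C_5) = D_4 × D_5 of order 8·10 = 80.

D_4 × D_5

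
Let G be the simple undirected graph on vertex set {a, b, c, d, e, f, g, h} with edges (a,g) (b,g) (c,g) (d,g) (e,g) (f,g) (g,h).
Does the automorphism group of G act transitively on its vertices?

No

Vertex g is the only vertex of degree 7, so every automorphism fixes it; G is not vertex-transitive.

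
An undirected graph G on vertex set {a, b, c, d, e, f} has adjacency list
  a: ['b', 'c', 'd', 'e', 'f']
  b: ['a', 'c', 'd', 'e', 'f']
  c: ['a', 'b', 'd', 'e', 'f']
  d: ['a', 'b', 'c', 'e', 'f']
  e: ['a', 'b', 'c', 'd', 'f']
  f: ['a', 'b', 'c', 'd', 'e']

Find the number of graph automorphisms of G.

720

All 6 vertices are pairwise adjacent: G = K_6. Every bijection on the vertex set is an automorphism of K_6; hence Aut(K_6) ≅ S_6, order 720.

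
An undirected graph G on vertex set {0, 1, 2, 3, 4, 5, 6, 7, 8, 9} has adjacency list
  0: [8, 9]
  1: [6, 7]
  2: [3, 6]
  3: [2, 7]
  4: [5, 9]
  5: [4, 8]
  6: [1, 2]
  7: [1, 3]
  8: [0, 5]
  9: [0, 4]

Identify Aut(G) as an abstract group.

G has two connected components, {0, 4, 5, 8, 9} and {1, 2, 3, 6, 7}; each is 2-regular, so G = C_5 ⊔ C_5. Aut of a disjoint union of two copies of C_5 is the wreath product D_5 ≀ Z_2, of order 2·10² = 200.

D_5 ≀ Z_2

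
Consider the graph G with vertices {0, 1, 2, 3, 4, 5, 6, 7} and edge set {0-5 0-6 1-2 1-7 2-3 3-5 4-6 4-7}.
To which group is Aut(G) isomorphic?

G is 2-regular and connected on 8 vertices, i.e. the cycle C_8. The automorphisms of the 8-cycle are exactly the symmetries of a regular 8-gon: the dihedral group D_8, |D_8| = 16.

the dihedral group of order 16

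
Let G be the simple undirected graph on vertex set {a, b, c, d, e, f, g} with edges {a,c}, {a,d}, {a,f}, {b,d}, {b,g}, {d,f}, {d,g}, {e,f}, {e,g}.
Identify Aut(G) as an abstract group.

{e}

Degrees alone do not determine every vertex (e.g. a and f both have degree 3), but their neighbour-degree multisets differ: N(a) has degrees [1, 3, 4] while N(f) has degrees [2, 3, 4]. Repeating this refinement separates all vertices, so the only automorphism is the identity.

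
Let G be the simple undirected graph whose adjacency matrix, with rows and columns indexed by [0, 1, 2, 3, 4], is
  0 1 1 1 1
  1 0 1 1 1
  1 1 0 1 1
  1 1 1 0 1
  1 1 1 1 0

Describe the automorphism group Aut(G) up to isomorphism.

S_5

All 5 vertices are pairwise adjacent: G = K_5. Every bijection on the vertex set is an automorphism of K_5; hence Aut(K_5) ≅ S_5, order 120.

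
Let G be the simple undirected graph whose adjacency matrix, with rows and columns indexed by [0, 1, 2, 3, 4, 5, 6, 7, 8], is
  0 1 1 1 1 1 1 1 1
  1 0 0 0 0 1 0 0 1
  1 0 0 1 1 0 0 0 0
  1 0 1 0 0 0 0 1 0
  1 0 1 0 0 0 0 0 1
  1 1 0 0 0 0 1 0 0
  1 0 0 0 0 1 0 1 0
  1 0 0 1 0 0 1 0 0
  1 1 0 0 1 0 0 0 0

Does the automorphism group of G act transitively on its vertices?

No

Vertex 0 is the only vertex of degree 8, so every automorphism fixes it; G is not vertex-transitive.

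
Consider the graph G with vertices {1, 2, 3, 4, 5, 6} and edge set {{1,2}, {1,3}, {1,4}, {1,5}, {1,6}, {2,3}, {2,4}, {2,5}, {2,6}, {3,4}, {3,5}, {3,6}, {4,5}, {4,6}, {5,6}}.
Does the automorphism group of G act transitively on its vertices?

Yes

All 6 vertices are pairwise adjacent: G = K_6. Any permutation of the 6 vertices preserves K_6, so Aut(K_6) = S_6 of order 6! = 720. This group acts transitively on the 6 vertices.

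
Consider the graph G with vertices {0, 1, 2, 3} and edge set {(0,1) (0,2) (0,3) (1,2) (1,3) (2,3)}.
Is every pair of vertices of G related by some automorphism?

All 4 vertices are pairwise adjacent: G = K_4. Every bijection on the vertex set is an automorphism of K_4; hence Aut(K_4) ≅ S_4, order 24. This group acts transitively on the 4 vertices.

Yes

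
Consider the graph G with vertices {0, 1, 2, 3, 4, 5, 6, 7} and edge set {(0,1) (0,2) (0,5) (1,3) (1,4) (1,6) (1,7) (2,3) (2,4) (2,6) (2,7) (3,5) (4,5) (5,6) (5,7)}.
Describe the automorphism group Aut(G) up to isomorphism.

S_5 × S_3

The vertices split by degree into {1, 2, 5} (degree 5) and {0, 3, 4, 6, 7} (degree 3); every edge runs between the two parts, so G is the complete bipartite graph K_{3,5}. Automorphisms preserve the bipartition setwise (since the parts differ in size) and act as S_5 × S_3 within it; |Aut| = 720.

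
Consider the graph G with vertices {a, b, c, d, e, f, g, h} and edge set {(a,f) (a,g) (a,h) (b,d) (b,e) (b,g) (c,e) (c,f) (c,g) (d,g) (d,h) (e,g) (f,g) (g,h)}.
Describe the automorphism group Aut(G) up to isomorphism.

D_7

Vertex g is the unique vertex of degree 7; the remaining 7 vertices each have degree 3 and induce a cycle, so G is the wheel on 8 vertices with hub g. With the hub fixed, the remaining symmetry is that of the rim cycle C_7, giving the dihedral group D_7.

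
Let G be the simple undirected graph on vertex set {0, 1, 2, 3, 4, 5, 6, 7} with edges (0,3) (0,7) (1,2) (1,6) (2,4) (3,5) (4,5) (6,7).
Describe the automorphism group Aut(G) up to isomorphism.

Every vertex has degree 2 and the graph is connected, so G is the 8-cycle C_8. The automorphisms of the 8-cycle are exactly the symmetries of a regular 8-gon: the dihedral group D_8, |D_8| = 16.

D_8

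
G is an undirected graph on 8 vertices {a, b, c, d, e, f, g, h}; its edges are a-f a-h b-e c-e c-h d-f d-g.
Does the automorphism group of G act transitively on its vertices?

No

Automorphisms preserve degree, but G has vertices of degree 1 and vertices of degree 2; no automorphism maps one to the other, so G is not vertex-transitive.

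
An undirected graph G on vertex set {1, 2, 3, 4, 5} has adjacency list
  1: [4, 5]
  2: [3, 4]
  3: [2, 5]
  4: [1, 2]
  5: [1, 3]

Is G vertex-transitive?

Every vertex has degree 2 and the graph is connected, so G is the 5-cycle C_5. C_5 has 5 rotations and 5 reflections, so Aut(C_5) ≅ D_5 of order 10. This group acts transitively on the 5 vertices.

Yes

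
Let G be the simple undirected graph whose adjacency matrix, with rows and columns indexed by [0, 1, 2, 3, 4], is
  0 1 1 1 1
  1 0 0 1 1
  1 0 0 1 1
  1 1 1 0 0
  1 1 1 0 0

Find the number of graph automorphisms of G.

Vertex 0 is the unique vertex of degree 4; the remaining 4 vertices each have degree 3 and induce a cycle, so G is the wheel on 5 vertices with hub 0. Every automorphism fixes the hub and acts on the rim 4-cycle, so Aut(G) ≅ Aut(C_4) = D_4 of order 8.

8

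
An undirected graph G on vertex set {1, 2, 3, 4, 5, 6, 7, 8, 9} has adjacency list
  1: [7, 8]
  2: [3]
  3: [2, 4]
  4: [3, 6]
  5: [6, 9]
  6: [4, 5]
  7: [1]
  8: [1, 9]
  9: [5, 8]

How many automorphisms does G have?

The degree sequence is [2, 1, 2, 2, 2, 2, 1, 2, 2]; the two degree-1 vertices 2 and 7 are the ends of a path, so G = P_9. The only nontrivial automorphism of a path is the end-to-end reflection, so Aut(G) ≅ Z_2.

2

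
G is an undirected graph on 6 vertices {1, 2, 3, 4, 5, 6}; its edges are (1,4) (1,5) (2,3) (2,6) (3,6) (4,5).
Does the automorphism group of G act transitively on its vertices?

Yes

G has two connected components, {2, 3, 6} and {1, 4, 5}; each is 2-regular, so G = C_3 ⊔ C_3. With two isomorphic components, Aut(G) = Aut(C_3) ≀ S_2 = (D_3 × D_3) ⋊ Z_2: permute each cycle by D_3, then optionally swap the two cycles. Order 2·(2·3)² = 72. Under this action every vertex can be carried to every other, so G is vertex-transitive.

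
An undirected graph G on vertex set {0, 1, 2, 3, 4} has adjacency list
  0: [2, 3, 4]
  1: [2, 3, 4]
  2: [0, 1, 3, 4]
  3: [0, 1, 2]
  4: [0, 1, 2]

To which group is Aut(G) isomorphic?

the dihedral group of order 8

Vertex 2 is the unique vertex of degree 4; the remaining 4 vertices each have degree 3 and induce a cycle, so G is the wheel on 5 vertices with hub 2. With the hub fixed, the remaining symmetry is that of the rim cycle C_4, giving the dihedral group D_4.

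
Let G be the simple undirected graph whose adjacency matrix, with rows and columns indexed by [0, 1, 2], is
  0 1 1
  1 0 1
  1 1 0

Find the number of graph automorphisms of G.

Every vertex has degree 2, so G is the complete graph K_3. Every bijection on the vertex set is an automorphism of K_3; hence Aut(K_3) ≅ S_3, order 6.

6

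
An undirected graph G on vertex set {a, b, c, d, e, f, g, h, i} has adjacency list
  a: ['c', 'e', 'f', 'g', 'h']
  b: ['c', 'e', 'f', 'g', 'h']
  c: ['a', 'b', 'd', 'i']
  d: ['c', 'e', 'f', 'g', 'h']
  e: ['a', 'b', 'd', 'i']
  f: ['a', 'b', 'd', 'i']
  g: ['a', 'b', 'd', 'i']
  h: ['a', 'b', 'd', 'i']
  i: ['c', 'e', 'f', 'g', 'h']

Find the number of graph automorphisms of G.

2880

The vertices split by degree into {a, b, d, i} (degree 5) and {c, e, f, g, h} (degree 4); every edge runs between the two parts, so G is the complete bipartite graph K_{4,5}. Automorphisms preserve the bipartition setwise (since the parts differ in size) and act as S_5 × S_4 within it; |Aut| = 2880.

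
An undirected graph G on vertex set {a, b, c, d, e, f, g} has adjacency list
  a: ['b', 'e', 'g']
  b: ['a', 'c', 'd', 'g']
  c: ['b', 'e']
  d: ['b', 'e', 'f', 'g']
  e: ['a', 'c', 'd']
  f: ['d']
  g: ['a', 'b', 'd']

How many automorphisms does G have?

1

Degrees alone do not determine every vertex (e.g. a and e both have degree 3), but their neighbour-degree multisets differ: N(a) has degrees [3, 3, 4] while N(e) has degrees [2, 3, 4]. Repeating this refinement separates all vertices, so the only automorphism is the identity.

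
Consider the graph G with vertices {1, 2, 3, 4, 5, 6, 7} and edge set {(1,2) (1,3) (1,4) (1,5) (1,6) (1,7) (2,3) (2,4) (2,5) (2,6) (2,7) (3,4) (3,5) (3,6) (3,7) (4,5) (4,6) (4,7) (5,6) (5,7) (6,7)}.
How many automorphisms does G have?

Every vertex has degree 6, so G is the complete graph K_7. Any permutation of the 7 vertices preserves K_7, so Aut(K_7) = S_7 of order 7! = 5040.

5040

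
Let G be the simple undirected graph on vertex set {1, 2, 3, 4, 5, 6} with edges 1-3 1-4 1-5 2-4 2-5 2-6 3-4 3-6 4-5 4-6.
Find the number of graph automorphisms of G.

10

Vertex 4 is the unique vertex of degree 5; the remaining 5 vertices each have degree 3 and induce a cycle, so G is the wheel on 6 vertices with hub 4. Every automorphism fixes the hub and acts on the rim 5-cycle, so Aut(G) ≅ Aut(C_5) = D_5 of order 10.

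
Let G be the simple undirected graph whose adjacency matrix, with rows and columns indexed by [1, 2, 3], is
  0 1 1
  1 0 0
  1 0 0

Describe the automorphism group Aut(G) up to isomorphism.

the cyclic group of order 2

The degree sequence is [2, 1, 1]; the two degree-1 vertices 2 and 3 are the ends of a path, so G = P_3. A path has exactly one nontrivial symmetry — reversal — giving Aut(G) of order 2.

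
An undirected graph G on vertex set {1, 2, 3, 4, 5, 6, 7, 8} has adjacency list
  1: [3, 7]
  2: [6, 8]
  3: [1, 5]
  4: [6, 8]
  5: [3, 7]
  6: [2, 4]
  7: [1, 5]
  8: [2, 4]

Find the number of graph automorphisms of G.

G has two connected components, {1, 3, 5, 7} and {2, 4, 6, 8}; each is 2-regular, so G = C_4 ⊔ C_4. Aut of a disjoint union of two copies of C_4 is the wreath product D_4 ≀ Z_2, of order 2·8² = 128.

128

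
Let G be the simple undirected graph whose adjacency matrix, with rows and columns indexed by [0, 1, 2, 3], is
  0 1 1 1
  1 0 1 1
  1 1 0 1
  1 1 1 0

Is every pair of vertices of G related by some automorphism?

Every vertex has degree 3, so G is the complete graph K_4. Every bijection on the vertex set is an automorphism of K_4; hence Aut(K_4) ≅ S_4, order 24. This group acts transitively on the 4 vertices.

Yes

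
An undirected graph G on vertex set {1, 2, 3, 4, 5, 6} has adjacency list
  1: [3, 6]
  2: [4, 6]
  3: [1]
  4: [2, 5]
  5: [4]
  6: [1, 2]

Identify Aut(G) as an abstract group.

The degree sequence is [2, 2, 1, 2, 1, 2]; the two degree-1 vertices 3 and 5 are the ends of a path, so G = P_6. The only nontrivial automorphism of a path is the end-to-end reflection, so Aut(G) ≅ Z_2.

C_2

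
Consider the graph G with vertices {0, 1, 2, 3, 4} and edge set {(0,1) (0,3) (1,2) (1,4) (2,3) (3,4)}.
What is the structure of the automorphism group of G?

S_2 × S_3

The vertices split by degree into {1, 3} (degree 3) and {0, 2, 4} (degree 2); every edge runs between the two parts, so G is the complete bipartite graph K_{2,3}. The parts have unequal sizes, so no automorphism swaps them; each part is permuted independently, giving S_2 × S_3 of order 2!·3! = 12.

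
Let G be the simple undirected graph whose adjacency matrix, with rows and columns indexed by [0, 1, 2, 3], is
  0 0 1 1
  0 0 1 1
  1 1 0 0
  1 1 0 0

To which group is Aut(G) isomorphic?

G is 2-regular and connected on 4 vertices, i.e. the cycle C_4. The automorphisms of the 4-cycle are exactly the symmetries of a regular 4-gon: the dihedral group D_4, |D_4| = 8.

the dihedral group of order 8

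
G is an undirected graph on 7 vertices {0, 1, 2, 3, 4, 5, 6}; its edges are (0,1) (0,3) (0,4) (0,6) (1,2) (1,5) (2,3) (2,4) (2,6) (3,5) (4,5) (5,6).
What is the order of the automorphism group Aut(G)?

The vertices split by degree into {0, 2, 5} (degree 4) and {1, 3, 4, 6} (degree 3); every edge runs between the two parts, so G is the complete bipartite graph K_{3,4}. Automorphisms preserve the bipartition setwise (since the parts differ in size) and act as S_4 × S_3 within it; |Aut| = 144.

144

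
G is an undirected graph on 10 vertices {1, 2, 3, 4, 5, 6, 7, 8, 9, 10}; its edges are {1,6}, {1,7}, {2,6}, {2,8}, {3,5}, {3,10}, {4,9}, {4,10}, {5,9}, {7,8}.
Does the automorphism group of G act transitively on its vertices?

Yes

G has two connected components, {1, 2, 6, 7, 8} and {3, 4, 5, 9, 10}; each is 2-regular, so G = C_5 ⊔ C_5. Aut of a disjoint union of two copies of C_5 is the wreath product D_5 ≀ Z_2, of order 2·10² = 200. Under this action every vertex can be carried to every other, so G is vertex-transitive.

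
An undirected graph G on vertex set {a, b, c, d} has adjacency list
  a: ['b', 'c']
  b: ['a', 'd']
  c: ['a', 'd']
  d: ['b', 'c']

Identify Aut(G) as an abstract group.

Z_2^2 ⋊ S_2

G is 2-regular and bipartite on 2^2 = 4 vertices with girth 4; it is the hypercube graph Q_2. Aut(Q_2) consists of the signed permutations of the 2 coordinate axes: 2! permutations times 2^2 sign flips, so |Aut| = 2^2·2! = 8.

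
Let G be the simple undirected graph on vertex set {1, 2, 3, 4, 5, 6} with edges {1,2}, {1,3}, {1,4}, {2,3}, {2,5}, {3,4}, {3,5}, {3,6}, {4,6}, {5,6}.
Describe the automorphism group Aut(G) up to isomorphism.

the dihedral group of order 10

Vertex 3 is the unique vertex of degree 5; the remaining 5 vertices each have degree 3 and induce a cycle, so G is the wheel on 6 vertices with hub 3. With the hub fixed, the remaining symmetry is that of the rim cycle C_5, giving the dihedral group D_5.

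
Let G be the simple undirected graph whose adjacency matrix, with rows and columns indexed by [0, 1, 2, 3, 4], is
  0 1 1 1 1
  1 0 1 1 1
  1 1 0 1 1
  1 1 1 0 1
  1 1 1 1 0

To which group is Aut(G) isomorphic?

S_5

Every vertex has degree 4, so G is the complete graph K_5. Any permutation of the 5 vertices preserves K_5, so Aut(K_5) = S_5 of order 5! = 120.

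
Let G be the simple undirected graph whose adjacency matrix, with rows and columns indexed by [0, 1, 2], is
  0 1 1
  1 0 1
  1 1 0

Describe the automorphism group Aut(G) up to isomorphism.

the symmetric group on 3 letters

All 3 vertices are pairwise adjacent: G = K_3. Any permutation of the 3 vertices preserves K_3, so Aut(K_3) = S_3 of order 3! = 6.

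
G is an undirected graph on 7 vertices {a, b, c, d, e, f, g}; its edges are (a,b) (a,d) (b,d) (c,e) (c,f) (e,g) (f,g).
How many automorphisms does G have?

48

G has two connected components, {c, e, f, g} and {a, b, d}; each is 2-regular, so G = C_4 ⊔ C_3. No automorphism exchanges components of different sizes, hence Aut(G) is the direct product D_4 × D_3, order 48.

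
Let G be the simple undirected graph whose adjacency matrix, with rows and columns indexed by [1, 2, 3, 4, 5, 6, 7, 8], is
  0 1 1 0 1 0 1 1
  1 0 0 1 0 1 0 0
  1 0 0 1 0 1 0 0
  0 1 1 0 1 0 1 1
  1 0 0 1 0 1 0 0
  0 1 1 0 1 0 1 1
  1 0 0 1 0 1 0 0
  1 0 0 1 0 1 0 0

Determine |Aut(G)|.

The vertices split by degree into {1, 4, 6} (degree 5) and {2, 3, 5, 7, 8} (degree 3); every edge runs between the two parts, so G is the complete bipartite graph K_{3,5}. Automorphisms preserve the bipartition setwise (since the parts differ in size) and act as S_3 × S_5 within it; |Aut| = 720.

720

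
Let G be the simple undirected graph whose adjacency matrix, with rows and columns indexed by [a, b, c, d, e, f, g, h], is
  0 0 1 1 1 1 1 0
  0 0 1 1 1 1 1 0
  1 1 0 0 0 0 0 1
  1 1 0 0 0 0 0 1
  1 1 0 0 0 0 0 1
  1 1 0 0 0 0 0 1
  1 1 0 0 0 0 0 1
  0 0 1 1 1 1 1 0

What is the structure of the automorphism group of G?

The vertices split by degree into {a, b, h} (degree 5) and {c, d, e, f, g} (degree 3); every edge runs between the two parts, so G is the complete bipartite graph K_{3,5}. Automorphisms preserve the bipartition setwise (since the parts differ in size) and act as S_5 × S_3 within it; |Aut| = 720.

S_5 × S_3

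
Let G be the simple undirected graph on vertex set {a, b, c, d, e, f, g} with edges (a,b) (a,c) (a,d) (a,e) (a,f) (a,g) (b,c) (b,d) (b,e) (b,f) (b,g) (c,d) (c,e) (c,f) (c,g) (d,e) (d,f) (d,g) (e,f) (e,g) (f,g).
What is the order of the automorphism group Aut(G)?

5040

All 7 vertices are pairwise adjacent: G = K_7. Every bijection on the vertex set is an automorphism of K_7; hence Aut(K_7) ≅ S_7, order 5040.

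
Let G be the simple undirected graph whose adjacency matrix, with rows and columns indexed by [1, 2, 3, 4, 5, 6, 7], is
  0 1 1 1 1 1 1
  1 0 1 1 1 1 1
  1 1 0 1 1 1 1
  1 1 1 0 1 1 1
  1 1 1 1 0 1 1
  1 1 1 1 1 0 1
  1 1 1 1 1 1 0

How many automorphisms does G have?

5040

All 7 vertices are pairwise adjacent: G = K_7. Every bijection on the vertex set is an automorphism of K_7; hence Aut(K_7) ≅ S_7, order 5040.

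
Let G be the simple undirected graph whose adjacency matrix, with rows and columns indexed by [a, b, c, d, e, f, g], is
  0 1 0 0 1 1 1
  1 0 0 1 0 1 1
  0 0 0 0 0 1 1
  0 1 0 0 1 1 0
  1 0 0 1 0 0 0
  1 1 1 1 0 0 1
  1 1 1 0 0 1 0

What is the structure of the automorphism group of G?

The degree sequence is [4, 4, 2, 3, 2, 5, 4]. Checking the degree-preserving permutations of the vertex set shows that none except the identity preserves every edge, so Aut(G) is trivial.

{e}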